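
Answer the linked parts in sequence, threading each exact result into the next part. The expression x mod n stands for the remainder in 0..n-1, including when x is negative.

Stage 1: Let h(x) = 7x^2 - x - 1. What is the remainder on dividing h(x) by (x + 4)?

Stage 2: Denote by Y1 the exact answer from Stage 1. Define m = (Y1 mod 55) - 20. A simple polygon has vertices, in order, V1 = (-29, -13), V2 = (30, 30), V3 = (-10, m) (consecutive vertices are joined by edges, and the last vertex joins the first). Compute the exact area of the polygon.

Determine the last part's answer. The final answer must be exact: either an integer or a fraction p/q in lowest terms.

935/2

Stage 1: remainder = value at the root: 7*(-4)^2 - 1*(-4)^1 - 1 = (112) + (4) + (-1) = 115; answer 115
Stage 2: Y1 = 115; m = -15; cross terms: (-29*30 - 30*-13)=-480, (30*-15 - -10*30)=-150, (-10*-13 - -29*-15)=-305; twice the area = |-935| = 935; area = 935/2; answer 935/2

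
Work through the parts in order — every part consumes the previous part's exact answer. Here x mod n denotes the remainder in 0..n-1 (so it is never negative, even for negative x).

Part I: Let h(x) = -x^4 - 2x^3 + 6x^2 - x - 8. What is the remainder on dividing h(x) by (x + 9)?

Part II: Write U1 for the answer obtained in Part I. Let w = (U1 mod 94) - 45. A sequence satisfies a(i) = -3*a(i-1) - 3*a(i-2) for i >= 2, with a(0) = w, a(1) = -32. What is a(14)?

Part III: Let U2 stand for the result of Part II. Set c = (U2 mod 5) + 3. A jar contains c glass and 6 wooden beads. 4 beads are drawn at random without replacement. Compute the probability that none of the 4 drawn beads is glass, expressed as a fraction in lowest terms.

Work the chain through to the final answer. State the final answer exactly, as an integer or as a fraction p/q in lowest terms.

1/14

Part I: remainder = value at the root: -1*(-9)^4 - 2*(-9)^3 + 6*(-9)^2 - 1*(-9)^1 - 8 = (-6561) + (1458) + (486) + (9) + (-8) = -4616; answer -4616
Part II: U1 = -4616; w = 39; a(2) = -3*(-32) - 3*(39) = -21; iterating: a(2)=-21, a(3)=159, a(4)=-414, a(5)=765, a(6)=-1053, a(7)=864, a(8)=567, a(9)=-4293, a(10)=11178, a(11)=-20655, a(12)=28431, a(13)=-23328, a(14)=-15309; answer -15309
Part III: U2 = -15309; c = 4; total draws C(10,4) = 210; favorable C(6,4) = 15; P = 1/14; answer 1/14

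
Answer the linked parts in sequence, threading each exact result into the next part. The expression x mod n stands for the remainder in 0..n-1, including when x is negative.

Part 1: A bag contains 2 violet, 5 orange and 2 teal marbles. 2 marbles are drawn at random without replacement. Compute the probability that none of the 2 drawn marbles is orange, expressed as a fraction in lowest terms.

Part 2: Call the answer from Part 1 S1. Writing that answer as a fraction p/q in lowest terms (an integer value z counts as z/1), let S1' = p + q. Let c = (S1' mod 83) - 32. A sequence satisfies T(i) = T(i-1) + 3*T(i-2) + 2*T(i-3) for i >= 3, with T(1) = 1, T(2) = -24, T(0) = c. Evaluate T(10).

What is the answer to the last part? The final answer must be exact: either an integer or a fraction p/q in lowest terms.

-38849

Part 1: total draws C(9,2) = 36; favorable C(4,2) = 6; P = 1/6; answer 1/6
Part 2: S1 = 1/6; threaded value p + q = 7; c = -25; T(3) = 1*(-24) + 3*(1) + 2*(-25) = -71; iterating: T(3)=-71, T(4)=-141, T(5)=-402, T(6)=-967, T(7)=-2455, T(8)=-6160, T(9)=-15459, T(10)=-38849; answer -38849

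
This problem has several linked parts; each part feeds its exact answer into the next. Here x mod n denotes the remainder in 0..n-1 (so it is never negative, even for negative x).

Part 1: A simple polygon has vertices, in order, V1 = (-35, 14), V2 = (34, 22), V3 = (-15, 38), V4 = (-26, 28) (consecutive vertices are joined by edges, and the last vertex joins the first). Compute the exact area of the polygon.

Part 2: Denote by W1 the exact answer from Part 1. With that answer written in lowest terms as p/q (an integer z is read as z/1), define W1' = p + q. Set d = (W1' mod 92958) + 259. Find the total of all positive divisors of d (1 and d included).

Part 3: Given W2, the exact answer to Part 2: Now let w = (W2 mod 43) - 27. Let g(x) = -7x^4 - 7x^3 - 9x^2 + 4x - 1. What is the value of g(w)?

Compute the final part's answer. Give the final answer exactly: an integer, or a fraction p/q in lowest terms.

Part 1: cross terms: (-35*22 - 34*14)=-1246, (34*38 - -15*22)=1622, (-15*28 - -26*38)=568, (-26*14 - -35*28)=616; twice the area = |1560| = 1560; area = 780; answer 780
Part 2: W1 = 780; threaded value p + q = 781; d = 1040; 1040 = 2^4 * 5 * 13; sigma = (1 + 2 + 4 + 8 + 16) * (1 + 5) * (1 + 13) = 31 * 6 * 14 = 2604; answer 2604
Part 3: W2 = 2604; w = -3; -7*(-3)^4 - 7*(-3)^3 - 9*(-3)^2 + 4*(-3)^1 - 1 = (-567) + (189) + (-81) + (-12) + (-1) = -472; answer -472

-472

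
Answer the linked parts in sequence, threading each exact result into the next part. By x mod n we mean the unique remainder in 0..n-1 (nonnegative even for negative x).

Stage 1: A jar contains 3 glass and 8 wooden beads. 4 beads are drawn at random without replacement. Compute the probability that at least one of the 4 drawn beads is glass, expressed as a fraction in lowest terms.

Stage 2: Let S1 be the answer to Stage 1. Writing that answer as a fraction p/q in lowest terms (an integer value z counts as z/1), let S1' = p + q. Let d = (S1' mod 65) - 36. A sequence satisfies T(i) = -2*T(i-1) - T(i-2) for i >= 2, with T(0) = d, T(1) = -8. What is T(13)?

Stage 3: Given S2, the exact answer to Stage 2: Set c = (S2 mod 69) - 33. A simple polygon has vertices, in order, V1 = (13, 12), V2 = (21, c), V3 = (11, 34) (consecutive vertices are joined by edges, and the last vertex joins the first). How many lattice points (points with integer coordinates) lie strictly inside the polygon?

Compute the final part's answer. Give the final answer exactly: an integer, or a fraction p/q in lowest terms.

Stage 1: total draws C(11,4) = 330; complement C(8,4) = 70; favorable 330 - 70 = 260; P = 26/33; answer 26/33
Stage 2: S1 = 26/33; threaded value p + q = 59; d = 23; T(2) = -2*(-8) - 1*(23) = -7; iterating: T(2)=-7, T(3)=22, T(4)=-37, T(5)=52, T(6)=-67, T(7)=82, T(8)=-97, T(9)=112, T(10)=-127, T(11)=142, T(12)=-157, T(13)=172; answer 172
Stage 3: S2 = 172; c = 1; cross terms: (13*1 - 21*12)=-239, (21*34 - 11*1)=703, (11*12 - 13*34)=-310; twice the area = |154| = 154; area = 77; boundary points = 1 + 1 + 2 = 4; strictly interior points = area - boundary/2 + 1 = 76; answer 76

76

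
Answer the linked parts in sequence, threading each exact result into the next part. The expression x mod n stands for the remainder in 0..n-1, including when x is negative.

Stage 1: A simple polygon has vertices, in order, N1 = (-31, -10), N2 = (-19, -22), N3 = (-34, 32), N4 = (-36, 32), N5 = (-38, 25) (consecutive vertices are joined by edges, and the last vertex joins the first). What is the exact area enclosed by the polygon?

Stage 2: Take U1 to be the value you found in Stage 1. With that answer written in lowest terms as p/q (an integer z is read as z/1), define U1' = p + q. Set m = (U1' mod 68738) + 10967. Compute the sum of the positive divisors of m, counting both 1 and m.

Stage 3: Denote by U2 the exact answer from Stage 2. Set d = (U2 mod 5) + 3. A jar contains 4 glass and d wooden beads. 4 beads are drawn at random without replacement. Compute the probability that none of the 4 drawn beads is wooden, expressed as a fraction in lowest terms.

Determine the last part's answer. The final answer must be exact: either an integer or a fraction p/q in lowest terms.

Stage 1: cross terms: (-31*-22 - -19*-10)=492, (-19*32 - -34*-22)=-1356, (-34*32 - -36*32)=64, (-36*25 - -38*32)=316, (-38*-10 - -31*25)=1155; twice the area = |671| = 671; area = 671/2; answer 671/2
Stage 2: U1 = 671/2; threaded value p + q = 673; m = 11640; 11640 = 2^3 * 3 * 5 * 97; sigma = (1 + 2 + 4 + 8) * (1 + 3) * (1 + 5) * (1 + 97) = 15 * 4 * 6 * 98 = 35280; answer 35280
Stage 3: U2 = 35280; d = 3; total draws C(7,4) = 35; favorable C(4,4) = 1; P = 1/35; answer 1/35

1/35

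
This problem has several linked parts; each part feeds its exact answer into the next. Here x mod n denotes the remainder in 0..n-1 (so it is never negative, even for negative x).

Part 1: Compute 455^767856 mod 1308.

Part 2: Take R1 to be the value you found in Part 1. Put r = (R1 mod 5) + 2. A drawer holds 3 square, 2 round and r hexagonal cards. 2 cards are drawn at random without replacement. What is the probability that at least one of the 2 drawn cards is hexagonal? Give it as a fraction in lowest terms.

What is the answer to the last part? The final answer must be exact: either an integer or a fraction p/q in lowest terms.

Part 1: squarings mod 1308: 455^1=455, 455^2=361, 455^4=829, 455^8=541, 455^16=997, 455^32=1237, 455^64=1117, 455^128=1165, 455^256=829, 455^512=541, 455^1024=997, 455^2048=1237, 455^4096=1117, 455^8192=1165, 455^16384=829, 455^32768=541, 455^65536=997, 455^131072=1237, 455^262144=1117, 455^524288=1165; 455^767856 = 455^16 * 455^32 * 455^64 * 455^256 * 455^512 * 455^1024 * 455^4096 * 455^8192 * 455^32768 * 455^65536 * 455^131072 * 455^524288 = 1153 (mod 1308); answer 1153
Part 2: R1 = 1153; r = 5; total draws C(10,2) = 45; complement C(5,2) = 10; favorable 45 - 10 = 35; P = 7/9; answer 7/9

7/9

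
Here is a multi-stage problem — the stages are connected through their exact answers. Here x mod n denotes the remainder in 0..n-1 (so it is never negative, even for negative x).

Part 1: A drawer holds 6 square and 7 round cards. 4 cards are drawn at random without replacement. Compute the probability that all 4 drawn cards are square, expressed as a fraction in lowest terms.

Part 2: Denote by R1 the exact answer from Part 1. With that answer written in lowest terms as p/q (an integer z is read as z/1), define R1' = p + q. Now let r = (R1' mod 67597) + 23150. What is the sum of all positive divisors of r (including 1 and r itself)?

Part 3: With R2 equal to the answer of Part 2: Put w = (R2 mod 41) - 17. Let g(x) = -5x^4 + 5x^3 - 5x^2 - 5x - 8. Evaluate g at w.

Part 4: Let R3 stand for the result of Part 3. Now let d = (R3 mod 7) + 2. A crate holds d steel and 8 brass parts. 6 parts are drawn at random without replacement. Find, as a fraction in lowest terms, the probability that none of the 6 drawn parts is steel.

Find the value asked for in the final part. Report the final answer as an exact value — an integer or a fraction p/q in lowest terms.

7/429

Part 1: total draws C(13,4) = 715; favorable C(6,4) = 15; P = 3/143; answer 3/143
Part 2: R1 = 3/143; threaded value p + q = 146; r = 23296; 23296 = 2^8 * 7 * 13; sigma = (1 + 2 + 4 + 8 + 16 + 32 + 64 + 128 + 256) * (1 + 7) * (1 + 13) = 511 * 8 * 14 = 57232; answer 57232
Part 3: R2 = 57232; w = 20; -5*(20)^4 + 5*(20)^3 - 5*(20)^2 - 5*(20)^1 - 8 = (-800000) + (40000) + (-2000) + (-100) + (-8) = -762108; answer -762108
Part 4: R3 = -762108; d = 5; total draws C(13,6) = 1716; favorable C(8,6) = 28; P = 7/429; answer 7/429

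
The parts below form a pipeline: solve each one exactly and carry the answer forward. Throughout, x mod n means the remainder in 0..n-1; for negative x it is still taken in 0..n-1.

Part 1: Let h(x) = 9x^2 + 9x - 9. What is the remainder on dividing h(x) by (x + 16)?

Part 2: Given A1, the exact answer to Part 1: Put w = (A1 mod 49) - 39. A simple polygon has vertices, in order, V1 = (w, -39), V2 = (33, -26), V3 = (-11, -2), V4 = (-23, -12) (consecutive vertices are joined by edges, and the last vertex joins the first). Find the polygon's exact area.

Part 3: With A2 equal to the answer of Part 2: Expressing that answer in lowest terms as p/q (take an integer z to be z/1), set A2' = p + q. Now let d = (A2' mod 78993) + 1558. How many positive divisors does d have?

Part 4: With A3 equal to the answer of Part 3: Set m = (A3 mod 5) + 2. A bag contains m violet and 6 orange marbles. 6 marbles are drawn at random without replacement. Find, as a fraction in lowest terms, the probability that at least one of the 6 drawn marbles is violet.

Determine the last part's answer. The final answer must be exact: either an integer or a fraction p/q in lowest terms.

923/924

Part 1: remainder = value at the root: 9*(-16)^2 + 9*(-16)^1 - 9 = (2304) + (-144) + (-9) = 2151; answer 2151
Part 2: A1 = 2151; w = 5; cross terms: (5*-26 - 33*-39)=1157, (33*-2 - -11*-26)=-352, (-11*-12 - -23*-2)=86, (-23*-39 - 5*-12)=957; twice the area = |1848| = 1848; area = 924; answer 924
Part 3: A2 = 924; threaded value p + q = 925; d = 2483; 2483 = 13 * 191; number of divisors = (1+1) * (1+1) = 4; answer 4
Part 4: A3 = 4; m = 6; total draws C(12,6) = 924; complement C(6,6) = 1; favorable 924 - 1 = 923; P = 923/924; answer 923/924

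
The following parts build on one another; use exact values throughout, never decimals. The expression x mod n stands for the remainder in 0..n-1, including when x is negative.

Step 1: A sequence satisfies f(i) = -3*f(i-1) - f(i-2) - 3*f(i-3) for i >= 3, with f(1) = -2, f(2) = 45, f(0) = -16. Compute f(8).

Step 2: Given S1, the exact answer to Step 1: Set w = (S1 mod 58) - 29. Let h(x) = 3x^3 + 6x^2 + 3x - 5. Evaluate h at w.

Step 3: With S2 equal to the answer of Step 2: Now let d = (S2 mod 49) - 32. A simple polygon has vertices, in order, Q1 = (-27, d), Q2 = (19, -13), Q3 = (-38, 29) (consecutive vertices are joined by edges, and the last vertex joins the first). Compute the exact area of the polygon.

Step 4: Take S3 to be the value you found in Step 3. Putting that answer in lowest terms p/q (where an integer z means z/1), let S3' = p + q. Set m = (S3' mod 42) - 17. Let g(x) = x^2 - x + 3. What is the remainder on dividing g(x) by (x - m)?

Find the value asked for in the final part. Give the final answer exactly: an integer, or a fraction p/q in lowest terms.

159

Step 1: f(3) = -3*(45) - 1*(-2) - 3*(-16) = -85; iterating: f(3)=-85, f(4)=216, f(5)=-698, f(6)=2133, f(7)=-6349, f(8)=19008; answer 19008
Step 2: S1 = 19008; w = 13; 3*(13)^3 + 6*(13)^2 + 3*(13)^1 - 5 = (6591) + (1014) + (39) + (-5) = 7639; answer 7639
Step 3: S2 = 7639; d = 12; cross terms: (-27*-13 - 19*12)=123, (19*29 - -38*-13)=57, (-38*12 - -27*29)=327; twice the area = |507| = 507; area = 507/2; answer 507/2
Step 4: S3 = 507/2; threaded value p + q = 509; m = -12; remainder = value at the root: 1*(-12)^2 - 1*(-12)^1 + 3 = (144) + (12) + (3) = 159; answer 159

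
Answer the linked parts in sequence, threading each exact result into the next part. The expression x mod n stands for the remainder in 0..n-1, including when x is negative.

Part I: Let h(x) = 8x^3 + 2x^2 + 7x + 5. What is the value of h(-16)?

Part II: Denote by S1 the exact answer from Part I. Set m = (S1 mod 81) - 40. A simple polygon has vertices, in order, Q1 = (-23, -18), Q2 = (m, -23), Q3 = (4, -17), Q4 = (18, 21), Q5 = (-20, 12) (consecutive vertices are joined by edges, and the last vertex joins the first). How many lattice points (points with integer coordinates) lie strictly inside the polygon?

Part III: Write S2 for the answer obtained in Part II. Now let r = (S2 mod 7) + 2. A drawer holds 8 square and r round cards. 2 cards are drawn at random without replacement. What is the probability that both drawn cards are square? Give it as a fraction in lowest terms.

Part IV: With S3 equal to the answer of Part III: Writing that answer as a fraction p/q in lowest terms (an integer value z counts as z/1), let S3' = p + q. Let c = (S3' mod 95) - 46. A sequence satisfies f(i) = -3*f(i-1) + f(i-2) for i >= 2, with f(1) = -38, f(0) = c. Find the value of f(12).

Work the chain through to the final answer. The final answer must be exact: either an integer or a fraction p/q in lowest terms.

Part I: 8*(-16)^3 + 2*(-16)^2 + 7*(-16)^1 + 5 = (-32768) + (512) + (-112) + (5) = -32363; answer -32363
Part II: S1 = -32363; m = -3; cross terms: (-23*-23 - -3*-18)=475, (-3*-17 - 4*-23)=143, (4*21 - 18*-17)=390, (18*12 - -20*21)=636, (-20*-18 - -23*12)=636; twice the area = |2280| = 2280; area = 1140; boundary points = 5 + 1 + 2 + 1 + 3 = 12; strictly interior points = area - boundary/2 + 1 = 1135; answer 1135
Part III: S2 = 1135; r = 3; total draws C(11,2) = 55; favorable C(8,2) = 28; P = 28/55; answer 28/55
Part IV: S3 = 28/55; threaded value p + q = 83; c = 37; f(2) = -3*(-38) + 1*(37) = 151; iterating: f(2)=151, f(3)=-491, f(4)=1624, f(5)=-5363, f(6)=17713, f(7)=-58502, f(8)=193219, f(9)=-638159, f(10)=2107696, f(11)=-6961247, f(12)=22991437; answer 22991437

22991437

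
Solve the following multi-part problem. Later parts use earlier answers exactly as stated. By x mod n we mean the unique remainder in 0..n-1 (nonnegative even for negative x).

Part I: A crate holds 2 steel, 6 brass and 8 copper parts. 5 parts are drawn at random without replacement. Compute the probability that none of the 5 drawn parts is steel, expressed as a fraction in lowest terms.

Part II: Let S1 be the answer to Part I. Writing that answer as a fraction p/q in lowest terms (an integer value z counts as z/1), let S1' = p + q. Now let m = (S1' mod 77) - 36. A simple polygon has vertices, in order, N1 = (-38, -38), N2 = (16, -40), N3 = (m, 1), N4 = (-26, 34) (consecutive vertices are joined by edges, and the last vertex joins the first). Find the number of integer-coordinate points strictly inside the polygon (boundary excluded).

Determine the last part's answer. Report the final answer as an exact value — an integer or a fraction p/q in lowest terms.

2181

Part I: total draws C(16,5) = 4368; favorable C(14,5) = 2002; P = 11/24; answer 11/24
Part II: S1 = 11/24; threaded value p + q = 35; m = -1; cross terms: (-38*-40 - 16*-38)=2128, (16*1 - -1*-40)=-24, (-1*34 - -26*1)=-8, (-26*-38 - -38*34)=2280; twice the area = |4376| = 4376; area = 2188; boundary points = 2 + 1 + 1 + 12 = 16; strictly interior points = area - boundary/2 + 1 = 2181; answer 2181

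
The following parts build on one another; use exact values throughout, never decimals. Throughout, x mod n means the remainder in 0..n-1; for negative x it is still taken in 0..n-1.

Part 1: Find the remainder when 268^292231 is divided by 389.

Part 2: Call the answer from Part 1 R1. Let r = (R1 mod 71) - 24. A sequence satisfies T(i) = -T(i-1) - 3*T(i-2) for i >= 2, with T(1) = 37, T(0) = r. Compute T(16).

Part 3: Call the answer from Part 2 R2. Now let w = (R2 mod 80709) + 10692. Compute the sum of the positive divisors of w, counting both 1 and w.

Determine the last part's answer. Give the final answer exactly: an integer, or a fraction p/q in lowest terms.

90264

Part 1: squarings mod 389: 268^1=268, 268^2=248, 268^4=42, 268^8=208, 268^16=85, 268^32=223, 268^64=326, 268^128=79, 268^256=17, 268^512=289, 268^1024=275, 268^2048=159, 268^4096=385, 268^8192=16, 268^16384=256, 268^32768=184, 268^65536=13, 268^131072=169, 268^262144=164; 268^292231 = 268^1 * 268^2 * 268^4 * 268^128 * 268^256 * 268^1024 * 268^4096 * 268^8192 * 268^16384 * 268^262144 = 353 (mod 389); answer 353
Part 2: R1 = 353; r = 45; T(2) = -1*(37) - 3*(45) = -172; iterating: T(2)=-172, T(3)=61, T(4)=455, T(5)=-638, T(6)=-727, T(7)=2641, T(8)=-460, T(9)=-7463, T(10)=8843, T(11)=13546, T(12)=-40075, T(13)=-563, T(14)=120788, T(15)=-119099, T(16)=-243265; answer -243265
Part 3: R2 = -243265; w = 90263; 90263 is prime, so its only divisors are 1 and 90263; sigma = 1 + 90263 = 90264; answer 90264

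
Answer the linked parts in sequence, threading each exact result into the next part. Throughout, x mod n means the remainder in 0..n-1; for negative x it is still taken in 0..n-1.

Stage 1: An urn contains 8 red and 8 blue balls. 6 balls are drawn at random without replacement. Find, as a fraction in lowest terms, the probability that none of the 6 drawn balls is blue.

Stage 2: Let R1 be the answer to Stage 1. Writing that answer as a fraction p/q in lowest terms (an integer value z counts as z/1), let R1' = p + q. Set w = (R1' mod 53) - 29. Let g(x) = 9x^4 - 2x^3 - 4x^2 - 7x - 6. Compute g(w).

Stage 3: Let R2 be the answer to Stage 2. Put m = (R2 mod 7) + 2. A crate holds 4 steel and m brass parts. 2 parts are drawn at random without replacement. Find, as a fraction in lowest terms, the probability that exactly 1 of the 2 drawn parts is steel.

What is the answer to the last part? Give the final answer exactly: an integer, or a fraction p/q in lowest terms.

4/7

Stage 1: total draws C(16,6) = 8008; favorable C(8,6) = 28; P = 1/286; answer 1/286
Stage 2: R1 = 1/286; threaded value p + q = 287; w = -7; 9*(-7)^4 - 2*(-7)^3 - 4*(-7)^2 - 7*(-7)^1 - 6 = (21609) + (686) + (-196) + (49) + (-6) = 22142; answer 22142
Stage 3: R2 = 22142; m = 3; total draws C(7,2) = 21; favorable C(4,1)*C(3,1) = 12; P = 4/7; answer 4/7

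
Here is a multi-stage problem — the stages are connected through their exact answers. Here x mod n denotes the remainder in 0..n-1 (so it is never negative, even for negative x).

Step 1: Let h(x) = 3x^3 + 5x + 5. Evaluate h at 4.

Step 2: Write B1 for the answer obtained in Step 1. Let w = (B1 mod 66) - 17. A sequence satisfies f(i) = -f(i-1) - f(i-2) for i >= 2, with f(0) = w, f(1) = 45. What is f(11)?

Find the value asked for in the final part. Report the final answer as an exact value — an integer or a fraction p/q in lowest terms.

-47

Step 1: 3*(4)^3 + 5*(4)^1 + 5 = (192) + (20) + (5) = 217; answer 217
Step 2: B1 = 217; w = 2; f(2) = -1*(45) - 1*(2) = -47; iterating: f(2)=-47, f(3)=2, f(4)=45, f(5)=-47, f(6)=2, f(7)=45, f(8)=-47, f(9)=2, f(10)=45, f(11)=-47; answer -47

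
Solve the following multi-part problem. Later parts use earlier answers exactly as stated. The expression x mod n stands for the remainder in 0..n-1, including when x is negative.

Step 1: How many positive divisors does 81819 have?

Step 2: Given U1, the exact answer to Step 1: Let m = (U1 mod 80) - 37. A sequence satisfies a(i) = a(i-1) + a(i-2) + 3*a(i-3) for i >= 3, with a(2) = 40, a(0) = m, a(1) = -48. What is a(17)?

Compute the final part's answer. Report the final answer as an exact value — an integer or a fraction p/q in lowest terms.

Step 1: 81819 = 3^2 * 9091; number of divisors = (2+1) * (1+1) = 6; answer 6
Step 2: U1 = 6; m = -31; a(3) = 1*(40) + 1*(-48) + 3*(-31) = -101; iterating: a(3)=-101, a(4)=-205, a(5)=-186, a(6)=-694, a(7)=-1495, a(8)=-2747, a(9)=-6324, a(10)=-13556, a(11)=-28121, a(12)=-60649, a(13)=-129438, a(14)=-274450, a(15)=-585835, a(16)=-1248599, a(17)=-2657784; answer -2657784

-2657784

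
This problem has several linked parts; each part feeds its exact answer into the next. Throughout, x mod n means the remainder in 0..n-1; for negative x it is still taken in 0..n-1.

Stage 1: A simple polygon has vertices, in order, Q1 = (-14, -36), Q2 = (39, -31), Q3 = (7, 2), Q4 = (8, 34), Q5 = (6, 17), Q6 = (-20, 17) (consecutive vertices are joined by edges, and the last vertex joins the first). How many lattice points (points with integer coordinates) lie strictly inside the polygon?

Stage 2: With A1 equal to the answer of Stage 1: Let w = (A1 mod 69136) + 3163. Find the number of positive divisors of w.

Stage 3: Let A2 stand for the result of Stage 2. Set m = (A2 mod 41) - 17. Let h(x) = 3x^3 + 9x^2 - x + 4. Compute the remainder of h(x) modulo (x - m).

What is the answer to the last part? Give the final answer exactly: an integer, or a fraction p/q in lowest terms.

Stage 1: cross terms: (-14*-31 - 39*-36)=1838, (39*2 - 7*-31)=295, (7*34 - 8*2)=222, (8*17 - 6*34)=-68, (6*17 - -20*17)=442, (-20*-36 - -14*17)=958; twice the area = |3687| = 3687; area = 3687/2; boundary points = 1 + 1 + 1 + 1 + 26 + 1 = 31; strictly interior points = area - boundary/2 + 1 = 1829; answer 1829
Stage 2: A1 = 1829; w = 4992; 4992 = 2^7 * 3 * 13; number of divisors = (7+1) * (1+1) * (1+1) = 32; answer 32
Stage 3: A2 = 32; m = 15; remainder = value at the root: 3*(15)^3 + 9*(15)^2 - 1*(15)^1 + 4 = (10125) + (2025) + (-15) + (4) = 12139; answer 12139

12139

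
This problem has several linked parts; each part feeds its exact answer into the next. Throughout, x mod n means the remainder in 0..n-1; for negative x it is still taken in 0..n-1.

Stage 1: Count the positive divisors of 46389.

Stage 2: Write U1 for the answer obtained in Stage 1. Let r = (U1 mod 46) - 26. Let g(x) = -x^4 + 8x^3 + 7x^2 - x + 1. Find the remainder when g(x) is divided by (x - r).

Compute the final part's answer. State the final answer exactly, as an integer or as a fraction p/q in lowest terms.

Stage 1: 46389 = 3 * 7 * 47^2; number of divisors = (1+1) * (1+1) * (2+1) = 12; answer 12
Stage 2: U1 = 12; r = -14; remainder = value at the root: -1*(-14)^4 + 8*(-14)^3 + 7*(-14)^2 - 1*(-14)^1 + 1 = (-38416) + (-21952) + (1372) + (14) + (1) = -58981; answer -58981

-58981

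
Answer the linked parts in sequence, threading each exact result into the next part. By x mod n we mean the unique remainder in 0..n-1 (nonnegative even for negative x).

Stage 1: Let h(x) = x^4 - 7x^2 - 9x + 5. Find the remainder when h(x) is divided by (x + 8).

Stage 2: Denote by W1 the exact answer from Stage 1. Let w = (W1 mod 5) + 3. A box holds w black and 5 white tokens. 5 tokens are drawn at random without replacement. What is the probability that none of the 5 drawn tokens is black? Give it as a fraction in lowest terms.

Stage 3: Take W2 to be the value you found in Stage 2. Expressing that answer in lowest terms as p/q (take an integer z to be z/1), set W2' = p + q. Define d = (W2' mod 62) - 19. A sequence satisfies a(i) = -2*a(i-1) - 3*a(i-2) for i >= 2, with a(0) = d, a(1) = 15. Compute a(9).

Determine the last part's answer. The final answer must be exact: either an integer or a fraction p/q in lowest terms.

7479

Stage 1: remainder = value at the root: 1*(-8)^4 - 7*(-8)^2 - 9*(-8)^1 + 5 = (4096) + (-448) + (72) + (5) = 3725; answer 3725
Stage 2: W1 = 3725; w = 3; total draws C(8,5) = 56; favorable C(5,5) = 1; P = 1/56; answer 1/56
Stage 3: W2 = 1/56; threaded value p + q = 57; d = 38; a(2) = -2*(15) - 3*(38) = -144; iterating: a(2)=-144, a(3)=243, a(4)=-54, a(5)=-621, a(6)=1404, a(7)=-945, a(8)=-2322, a(9)=7479; answer 7479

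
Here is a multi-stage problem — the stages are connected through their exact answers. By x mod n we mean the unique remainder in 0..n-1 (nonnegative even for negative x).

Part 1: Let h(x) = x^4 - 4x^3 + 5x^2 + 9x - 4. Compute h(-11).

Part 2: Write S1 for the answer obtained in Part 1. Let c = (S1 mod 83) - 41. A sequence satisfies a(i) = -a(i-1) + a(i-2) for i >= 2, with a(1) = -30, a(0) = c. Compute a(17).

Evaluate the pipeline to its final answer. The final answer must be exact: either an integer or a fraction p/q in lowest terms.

Part 1: 1*(-11)^4 - 4*(-11)^3 + 5*(-11)^2 + 9*(-11)^1 - 4 = (14641) + (5324) + (605) + (-99) + (-4) = 20467; answer 20467
Part 2: S1 = 20467; c = 8; a(2) = -1*(-30) + 1*(8) = 38; iterating: a(2)=38, a(3)=-68, a(4)=106, a(5)=-174, a(6)=280, a(7)=-454, a(8)=734, a(9)=-1188, a(10)=1922, a(11)=-3110, a(12)=5032, a(13)=-8142, a(14)=13174, a(15)=-21316, a(16)=34490, a(17)=-55806; answer -55806

-55806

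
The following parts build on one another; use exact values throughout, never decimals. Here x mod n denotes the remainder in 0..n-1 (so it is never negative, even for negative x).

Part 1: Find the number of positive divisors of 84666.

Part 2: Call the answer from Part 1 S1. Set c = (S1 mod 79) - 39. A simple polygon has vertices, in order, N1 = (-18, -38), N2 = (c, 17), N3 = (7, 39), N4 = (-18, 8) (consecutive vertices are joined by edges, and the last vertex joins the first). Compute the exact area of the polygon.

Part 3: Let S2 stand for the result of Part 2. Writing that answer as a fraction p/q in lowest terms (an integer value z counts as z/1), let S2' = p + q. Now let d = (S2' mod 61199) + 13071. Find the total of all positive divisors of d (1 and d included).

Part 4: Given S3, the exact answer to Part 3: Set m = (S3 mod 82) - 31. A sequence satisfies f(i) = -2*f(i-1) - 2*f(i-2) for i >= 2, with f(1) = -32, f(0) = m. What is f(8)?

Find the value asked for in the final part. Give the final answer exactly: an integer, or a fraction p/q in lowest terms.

Part 1: 84666 = 2 * 3 * 103 * 137; number of divisors = (1+1) * (1+1) * (1+1) * (1+1) = 16; answer 16
Part 2: S1 = 16; c = -23; cross terms: (-18*17 - -23*-38)=-1180, (-23*39 - 7*17)=-1016, (7*8 - -18*39)=758, (-18*-38 - -18*8)=828; twice the area = |-610| = 610; area = 305; answer 305
Part 3: S2 = 305; threaded value p + q = 306; d = 13377; 13377 = 3 * 7^3 * 13; sigma = (1 + 3) * (1 + 7 + 49 + 343) * (1 + 13) = 4 * 400 * 14 = 22400; answer 22400
Part 4: S3 = 22400; m = -17; f(2) = -2*(-32) - 2*(-17) = 98; iterating: f(2)=98, f(3)=-132, f(4)=68, f(5)=128, f(6)=-392, f(7)=528, f(8)=-272; answer -272

-272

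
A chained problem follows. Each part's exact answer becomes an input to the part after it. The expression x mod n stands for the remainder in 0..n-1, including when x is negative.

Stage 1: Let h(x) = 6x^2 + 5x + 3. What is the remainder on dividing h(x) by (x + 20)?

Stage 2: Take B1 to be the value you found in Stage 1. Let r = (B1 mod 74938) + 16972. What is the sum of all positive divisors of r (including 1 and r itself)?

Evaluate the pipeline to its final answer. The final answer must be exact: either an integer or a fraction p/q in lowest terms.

31992

Stage 1: remainder = value at the root: 6*(-20)^2 + 5*(-20)^1 + 3 = (2400) + (-100) + (3) = 2303; answer 2303
Stage 2: B1 = 2303; r = 19275; 19275 = 3 * 5^2 * 257; sigma = (1 + 3) * (1 + 5 + 25) * (1 + 257) = 4 * 31 * 258 = 31992; answer 31992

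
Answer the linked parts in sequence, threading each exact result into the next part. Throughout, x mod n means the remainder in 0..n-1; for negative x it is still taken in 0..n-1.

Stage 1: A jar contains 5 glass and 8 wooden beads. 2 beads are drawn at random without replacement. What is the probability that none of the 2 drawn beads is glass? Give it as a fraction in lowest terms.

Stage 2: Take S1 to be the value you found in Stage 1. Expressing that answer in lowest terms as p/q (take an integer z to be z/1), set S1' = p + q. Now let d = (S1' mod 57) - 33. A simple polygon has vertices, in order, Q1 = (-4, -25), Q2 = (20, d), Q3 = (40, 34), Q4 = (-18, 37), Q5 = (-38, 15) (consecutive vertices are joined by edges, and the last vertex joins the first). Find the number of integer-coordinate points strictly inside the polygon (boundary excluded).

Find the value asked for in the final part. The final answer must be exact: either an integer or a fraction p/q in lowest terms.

Stage 1: total draws C(13,2) = 78; favorable C(8,2) = 28; P = 14/39; answer 14/39
Stage 2: S1 = 14/39; threaded value p + q = 53; d = 20; cross terms: (-4*20 - 20*-25)=420, (20*34 - 40*20)=-120, (40*37 - -18*34)=2092, (-18*15 - -38*37)=1136, (-38*-25 - -4*15)=1010; twice the area = |4538| = 4538; area = 2269; boundary points = 3 + 2 + 1 + 2 + 2 = 10; strictly interior points = area - boundary/2 + 1 = 2265; answer 2265

2265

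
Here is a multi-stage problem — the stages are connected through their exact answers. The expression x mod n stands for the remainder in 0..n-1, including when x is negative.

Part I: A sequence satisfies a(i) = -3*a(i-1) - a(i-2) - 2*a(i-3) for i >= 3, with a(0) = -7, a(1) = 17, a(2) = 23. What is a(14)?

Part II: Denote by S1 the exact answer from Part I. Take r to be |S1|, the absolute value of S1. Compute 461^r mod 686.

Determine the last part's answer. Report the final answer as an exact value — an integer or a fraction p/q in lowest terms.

447

Part I: a(3) = -3*(23) - 1*(17) - 2*(-7) = -72; iterating: a(3)=-72, a(4)=159, a(5)=-451, a(6)=1338, a(7)=-3881, a(8)=11207, a(9)=-32416, a(10)=93803, a(11)=-271407, a(12)=785250, a(13)=-2271949, a(14)=6573411; answer 6573411
Part II: S1 = 6573411; r = 6573411; squarings mod 686: 461^1=461, 461^2=547, 461^4=113, 461^8=421, 461^16=253, 461^32=211, 461^64=617, 461^128=645, 461^256=309, 461^512=127, 461^1024=351, 461^2048=407, 461^4096=323, 461^8192=57, 461^16384=505, 461^32768=519, 461^65536=449, 461^131072=603, 461^262144=29, 461^524288=155, 461^1048576=15, 461^2097152=225, 461^4194304=547; 461^6573411 = 461^1 * 461^2 * 461^32 * 461^64 * 461^256 * 461^1024 * 461^2048 * 461^16384 * 461^262144 * 461^2097152 * 461^4194304 = 447 (mod 686); answer 447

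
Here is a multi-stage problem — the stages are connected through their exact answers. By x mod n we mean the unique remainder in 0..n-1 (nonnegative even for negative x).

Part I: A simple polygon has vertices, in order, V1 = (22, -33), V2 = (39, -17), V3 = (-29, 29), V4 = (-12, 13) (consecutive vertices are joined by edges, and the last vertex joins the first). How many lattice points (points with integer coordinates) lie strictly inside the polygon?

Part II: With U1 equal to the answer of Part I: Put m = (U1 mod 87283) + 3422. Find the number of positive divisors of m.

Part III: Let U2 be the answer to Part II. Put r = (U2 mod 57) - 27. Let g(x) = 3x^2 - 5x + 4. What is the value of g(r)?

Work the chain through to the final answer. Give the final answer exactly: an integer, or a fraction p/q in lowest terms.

754

Part I: cross terms: (22*-17 - 39*-33)=913, (39*29 - -29*-17)=638, (-29*13 - -12*29)=-29, (-12*-33 - 22*13)=110; twice the area = |1632| = 1632; area = 816; boundary points = 1 + 2 + 1 + 2 = 6; strictly interior points = area - boundary/2 + 1 = 814; answer 814
Part II: U1 = 814; m = 4236; 4236 = 2^2 * 3 * 353; number of divisors = (2+1) * (1+1) * (1+1) = 12; answer 12
Part III: U2 = 12; r = -15; 3*(-15)^2 - 5*(-15)^1 + 4 = (675) + (75) + (4) = 754; answer 754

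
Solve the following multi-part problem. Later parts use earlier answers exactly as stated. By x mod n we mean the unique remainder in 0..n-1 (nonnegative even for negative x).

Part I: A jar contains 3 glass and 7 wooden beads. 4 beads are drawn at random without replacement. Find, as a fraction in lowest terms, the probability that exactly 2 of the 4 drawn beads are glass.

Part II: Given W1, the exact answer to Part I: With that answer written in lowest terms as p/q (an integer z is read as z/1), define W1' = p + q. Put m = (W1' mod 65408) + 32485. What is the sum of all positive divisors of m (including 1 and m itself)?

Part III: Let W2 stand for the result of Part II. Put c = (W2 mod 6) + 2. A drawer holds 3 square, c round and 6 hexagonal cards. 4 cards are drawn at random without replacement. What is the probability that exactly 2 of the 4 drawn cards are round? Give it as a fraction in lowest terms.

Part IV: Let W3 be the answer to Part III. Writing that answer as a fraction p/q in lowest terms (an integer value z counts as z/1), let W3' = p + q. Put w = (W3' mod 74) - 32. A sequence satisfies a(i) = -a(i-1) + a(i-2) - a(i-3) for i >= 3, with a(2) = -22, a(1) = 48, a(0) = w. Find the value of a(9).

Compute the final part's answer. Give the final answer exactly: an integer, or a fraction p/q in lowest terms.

2048

Part I: total draws C(10,4) = 210; favorable C(3,2)*C(7,2) = 63; P = 3/10; answer 3/10
Part II: W1 = 3/10; threaded value p + q = 13; m = 32498; 32498 = 2 * 16249; sigma = (1 + 2) * (1 + 16249) = 3 * 16250 = 48750; answer 48750
Part III: W2 = 48750; c = 2; total draws C(11,4) = 330; favorable C(2,2)*C(9,2) = 36; P = 6/55; answer 6/55
Part IV: W3 = 6/55; threaded value p + q = 61; w = 29; a(3) = -1*(-22) + 1*(48) - 1*(29) = 41; iterating: a(3)=41, a(4)=-111, a(5)=174, a(6)=-326, a(7)=611, a(8)=-1111, a(9)=2048; answer 2048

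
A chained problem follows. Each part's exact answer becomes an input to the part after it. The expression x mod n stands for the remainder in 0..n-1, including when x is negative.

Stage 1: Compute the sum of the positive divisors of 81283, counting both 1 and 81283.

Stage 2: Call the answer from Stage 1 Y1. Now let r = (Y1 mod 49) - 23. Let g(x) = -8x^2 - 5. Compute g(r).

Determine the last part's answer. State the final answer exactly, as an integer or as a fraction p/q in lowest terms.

Stage 1: 81283 is prime, so its only divisors are 1 and 81283; sigma = 1 + 81283 = 81284; answer 81284
Stage 2: Y1 = 81284; r = 19; -8*(19)^2 - 5 = (-2888) + (-5) = -2893; answer -2893

-2893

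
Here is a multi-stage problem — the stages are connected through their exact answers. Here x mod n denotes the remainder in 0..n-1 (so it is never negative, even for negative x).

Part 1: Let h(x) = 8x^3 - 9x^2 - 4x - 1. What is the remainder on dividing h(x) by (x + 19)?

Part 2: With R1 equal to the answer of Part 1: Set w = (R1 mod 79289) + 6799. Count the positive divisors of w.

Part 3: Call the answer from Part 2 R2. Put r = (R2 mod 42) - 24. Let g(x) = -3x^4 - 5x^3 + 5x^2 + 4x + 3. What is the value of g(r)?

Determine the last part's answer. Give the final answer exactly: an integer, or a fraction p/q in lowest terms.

-174909

Part 1: remainder = value at the root: 8*(-19)^3 - 9*(-19)^2 - 4*(-19)^1 - 1 = (-54872) + (-3249) + (76) + (-1) = -58046; answer -58046
Part 2: R1 = -58046; w = 28042; 28042 = 2 * 7 * 2003; number of divisors = (1+1) * (1+1) * (1+1) = 8; answer 8
Part 3: R2 = 8; r = -16; -3*(-16)^4 - 5*(-16)^3 + 5*(-16)^2 + 4*(-16)^1 + 3 = (-196608) + (20480) + (1280) + (-64) + (3) = -174909; answer -174909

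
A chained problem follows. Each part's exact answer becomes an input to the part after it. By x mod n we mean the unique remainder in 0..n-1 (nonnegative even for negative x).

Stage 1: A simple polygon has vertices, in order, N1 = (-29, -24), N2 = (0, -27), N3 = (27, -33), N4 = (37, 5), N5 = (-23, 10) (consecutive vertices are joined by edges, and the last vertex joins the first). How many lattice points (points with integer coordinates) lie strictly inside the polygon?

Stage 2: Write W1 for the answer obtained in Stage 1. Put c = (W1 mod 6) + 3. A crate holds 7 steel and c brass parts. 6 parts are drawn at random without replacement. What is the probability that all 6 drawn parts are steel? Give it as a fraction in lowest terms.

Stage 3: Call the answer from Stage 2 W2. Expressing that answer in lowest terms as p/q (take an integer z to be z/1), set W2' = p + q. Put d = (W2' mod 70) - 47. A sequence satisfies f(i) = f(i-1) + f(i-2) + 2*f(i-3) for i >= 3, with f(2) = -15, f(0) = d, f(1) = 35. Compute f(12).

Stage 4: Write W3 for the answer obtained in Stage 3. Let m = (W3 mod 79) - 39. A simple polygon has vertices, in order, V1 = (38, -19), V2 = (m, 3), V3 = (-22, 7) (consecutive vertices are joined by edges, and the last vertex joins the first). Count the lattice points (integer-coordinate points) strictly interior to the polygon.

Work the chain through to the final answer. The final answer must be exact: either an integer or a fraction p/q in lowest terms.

Stage 1: cross terms: (-29*-27 - 0*-24)=783, (0*-33 - 27*-27)=729, (27*5 - 37*-33)=1356, (37*10 - -23*5)=485, (-23*-24 - -29*10)=842; twice the area = |4195| = 4195; area = 4195/2; boundary points = 1 + 3 + 2 + 5 + 2 = 13; strictly interior points = area - boundary/2 + 1 = 2092; answer 2092
Stage 2: W1 = 2092; c = 7; total draws C(14,6) = 3003; favorable C(7,6) = 7; P = 1/429; answer 1/429
Stage 3: W2 = 1/429; threaded value p + q = 430; d = -37; f(3) = 1*(-15) + 1*(35) + 2*(-37) = -54; iterating: f(3)=-54, f(4)=1, f(5)=-83, f(6)=-190, f(7)=-271, f(8)=-627, f(9)=-1278, f(10)=-2447, f(11)=-4979, f(12)=-9982; answer -9982
Stage 4: W3 = -9982; m = 12; cross terms: (38*3 - 12*-19)=342, (12*7 - -22*3)=150, (-22*-19 - 38*7)=152; twice the area = |644| = 644; area = 322; boundary points = 2 + 2 + 2 = 6; strictly interior points = area - boundary/2 + 1 = 320; answer 320

320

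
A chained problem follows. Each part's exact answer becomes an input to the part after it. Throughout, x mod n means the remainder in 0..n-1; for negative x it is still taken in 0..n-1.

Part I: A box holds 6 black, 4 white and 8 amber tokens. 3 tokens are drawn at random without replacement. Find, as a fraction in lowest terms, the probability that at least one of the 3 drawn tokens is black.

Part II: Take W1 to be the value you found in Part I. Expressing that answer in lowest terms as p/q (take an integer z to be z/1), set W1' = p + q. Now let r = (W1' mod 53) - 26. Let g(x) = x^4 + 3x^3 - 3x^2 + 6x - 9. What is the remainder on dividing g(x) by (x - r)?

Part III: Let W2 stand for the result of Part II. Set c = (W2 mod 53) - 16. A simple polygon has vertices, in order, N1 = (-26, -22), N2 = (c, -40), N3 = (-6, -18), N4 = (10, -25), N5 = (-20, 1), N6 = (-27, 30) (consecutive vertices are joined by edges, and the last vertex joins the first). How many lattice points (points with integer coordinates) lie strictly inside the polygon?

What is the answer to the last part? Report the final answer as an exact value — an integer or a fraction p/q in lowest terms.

716

Part I: total draws C(18,3) = 816; complement C(12,3) = 220; favorable 816 - 220 = 596; P = 149/204; answer 149/204
Part II: W1 = 149/204; threaded value p + q = 353; r = 9; remainder = value at the root: 1*(9)^4 + 3*(9)^3 - 3*(9)^2 + 6*(9)^1 - 9 = (6561) + (2187) + (-243) + (54) + (-9) = 8550; answer 8550
Part III: W2 = 8550; c = 1; cross terms: (-26*-40 - 1*-22)=1062, (1*-18 - -6*-40)=-258, (-6*-25 - 10*-18)=330, (10*1 - -20*-25)=-490, (-20*30 - -27*1)=-573, (-27*-22 - -26*30)=1374; twice the area = |1445| = 1445; area = 1445/2; boundary points = 9 + 1 + 1 + 2 + 1 + 1 = 15; strictly interior points = area - boundary/2 + 1 = 716; answer 716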